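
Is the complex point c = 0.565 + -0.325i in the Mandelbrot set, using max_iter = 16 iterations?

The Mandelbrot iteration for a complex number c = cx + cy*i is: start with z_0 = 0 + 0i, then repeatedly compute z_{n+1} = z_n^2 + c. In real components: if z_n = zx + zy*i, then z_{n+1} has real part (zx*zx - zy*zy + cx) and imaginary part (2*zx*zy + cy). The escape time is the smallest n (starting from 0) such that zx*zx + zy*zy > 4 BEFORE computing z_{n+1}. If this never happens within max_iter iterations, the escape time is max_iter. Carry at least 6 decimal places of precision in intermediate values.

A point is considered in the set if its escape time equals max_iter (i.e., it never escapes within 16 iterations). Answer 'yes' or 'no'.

Answer: no

Derivation:
z_0 = 0 + 0i, c = 0.5650 + -0.3250i
Iter 1: z = 0.5650 + -0.3250i, |z|^2 = 0.4248
Iter 2: z = 0.7786 + -0.6923i, |z|^2 = 1.0854
Iter 3: z = 0.6920 + -1.4030i, |z|^2 = 2.4472
Iter 4: z = -0.9245 + -2.2667i, |z|^2 = 5.9927
Escaped at iteration 4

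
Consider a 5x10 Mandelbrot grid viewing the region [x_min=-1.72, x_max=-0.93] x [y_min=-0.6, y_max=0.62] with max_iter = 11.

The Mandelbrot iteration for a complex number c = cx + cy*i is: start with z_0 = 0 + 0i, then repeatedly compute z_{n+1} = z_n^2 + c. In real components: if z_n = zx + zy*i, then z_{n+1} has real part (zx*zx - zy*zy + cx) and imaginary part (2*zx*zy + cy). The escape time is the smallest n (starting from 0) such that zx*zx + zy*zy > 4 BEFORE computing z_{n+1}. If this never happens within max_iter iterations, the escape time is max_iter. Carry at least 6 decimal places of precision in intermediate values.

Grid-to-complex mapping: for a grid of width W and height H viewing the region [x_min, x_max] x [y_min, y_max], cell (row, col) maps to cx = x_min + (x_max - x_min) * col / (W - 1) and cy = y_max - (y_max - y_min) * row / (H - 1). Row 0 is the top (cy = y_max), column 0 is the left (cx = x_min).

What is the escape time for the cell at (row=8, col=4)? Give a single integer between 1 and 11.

z_0 = 0 + 0i, c = -0.9300 + -0.4644i
Iter 1: z = -0.9300 + -0.4644i, |z|^2 = 1.0806
Iter 2: z = -0.2808 + 0.3994i, |z|^2 = 0.2384
Iter 3: z = -1.0107 + -0.6888i, |z|^2 = 1.4959
Iter 4: z = -0.3829 + 0.9278i, |z|^2 = 1.0075
Iter 5: z = -1.6442 + -1.1750i, |z|^2 = 4.0840
Escaped at iteration 5

Answer: 5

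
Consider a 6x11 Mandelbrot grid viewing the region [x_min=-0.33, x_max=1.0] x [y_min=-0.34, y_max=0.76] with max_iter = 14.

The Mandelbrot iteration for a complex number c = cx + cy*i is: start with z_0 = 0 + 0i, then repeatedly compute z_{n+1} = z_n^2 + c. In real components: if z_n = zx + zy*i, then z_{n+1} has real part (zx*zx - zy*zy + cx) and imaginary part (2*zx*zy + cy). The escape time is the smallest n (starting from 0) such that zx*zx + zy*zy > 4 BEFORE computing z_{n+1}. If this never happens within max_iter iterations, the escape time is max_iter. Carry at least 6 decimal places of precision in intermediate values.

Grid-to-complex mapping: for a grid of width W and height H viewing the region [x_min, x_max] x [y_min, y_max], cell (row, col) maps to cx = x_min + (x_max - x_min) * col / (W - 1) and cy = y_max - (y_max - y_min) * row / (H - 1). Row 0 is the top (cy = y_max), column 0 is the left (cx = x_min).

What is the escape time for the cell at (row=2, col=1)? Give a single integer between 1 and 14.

Answer: 14

Derivation:
z_0 = 0 + 0i, c = -0.0640 + 0.5400i
Iter 1: z = -0.0640 + 0.5400i, |z|^2 = 0.2957
Iter 2: z = -0.3515 + 0.4709i, |z|^2 = 0.3453
Iter 3: z = -0.1622 + 0.2090i, |z|^2 = 0.0700
Iter 4: z = -0.0814 + 0.4722i, |z|^2 = 0.2296
Iter 5: z = -0.2804 + 0.4632i, |z|^2 = 0.2931
Iter 6: z = -0.1999 + 0.2803i, |z|^2 = 0.1185
Iter 7: z = -0.1026 + 0.4279i, |z|^2 = 0.1937
Iter 8: z = -0.2366 + 0.4522i, |z|^2 = 0.2605
Iter 9: z = -0.2125 + 0.3260i, |z|^2 = 0.1514
Iter 10: z = -0.1251 + 0.4014i, |z|^2 = 0.1768
Iter 11: z = -0.2095 + 0.4395i, |z|^2 = 0.2371
Iter 12: z = -0.2133 + 0.3558i, |z|^2 = 0.1721
Iter 13: z = -0.1451 + 0.3882i, |z|^2 = 0.1718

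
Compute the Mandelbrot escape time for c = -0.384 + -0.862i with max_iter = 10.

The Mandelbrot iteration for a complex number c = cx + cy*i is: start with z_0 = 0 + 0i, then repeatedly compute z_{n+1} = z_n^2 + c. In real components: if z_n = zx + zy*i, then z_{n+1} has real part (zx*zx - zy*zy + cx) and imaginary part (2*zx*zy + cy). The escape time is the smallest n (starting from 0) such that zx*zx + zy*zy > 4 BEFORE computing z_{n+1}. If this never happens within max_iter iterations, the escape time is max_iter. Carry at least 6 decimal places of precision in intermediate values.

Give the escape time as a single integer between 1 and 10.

z_0 = 0 + 0i, c = -0.3840 + -0.8620i
Iter 1: z = -0.3840 + -0.8620i, |z|^2 = 0.8905
Iter 2: z = -0.9796 + -0.2000i, |z|^2 = 0.9996
Iter 3: z = 0.5356 + -0.4702i, |z|^2 = 0.5080
Iter 4: z = -0.3182 + -1.3657i, |z|^2 = 1.9663
Iter 5: z = -2.1478 + 0.0072i, |z|^2 = 4.6131
Escaped at iteration 5

Answer: 5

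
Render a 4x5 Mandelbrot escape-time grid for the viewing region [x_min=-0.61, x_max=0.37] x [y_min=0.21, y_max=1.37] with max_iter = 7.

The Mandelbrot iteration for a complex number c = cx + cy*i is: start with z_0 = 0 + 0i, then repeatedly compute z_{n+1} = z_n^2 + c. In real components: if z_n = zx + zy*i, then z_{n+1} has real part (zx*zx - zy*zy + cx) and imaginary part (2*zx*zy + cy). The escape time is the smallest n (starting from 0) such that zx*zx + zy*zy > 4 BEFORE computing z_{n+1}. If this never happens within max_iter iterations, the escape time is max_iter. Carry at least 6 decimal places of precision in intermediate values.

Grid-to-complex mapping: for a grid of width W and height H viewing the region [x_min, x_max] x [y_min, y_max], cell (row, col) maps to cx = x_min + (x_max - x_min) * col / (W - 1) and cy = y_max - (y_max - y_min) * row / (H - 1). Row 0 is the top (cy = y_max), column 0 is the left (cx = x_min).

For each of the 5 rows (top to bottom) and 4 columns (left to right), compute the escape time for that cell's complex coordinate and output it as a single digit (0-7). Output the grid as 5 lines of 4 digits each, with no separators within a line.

Answer: 2222
3543
4774
7777
7777

Derivation:
(row=0, col=0): c = -0.6100 + 1.3700i → escape time 2
(row=0, col=1): c = -0.2833 + 1.3700i → escape time 2
(row=0, col=2): c = 0.0433 + 1.3700i → escape time 2
(row=0, col=3): c = 0.3700 + 1.3700i → escape time 2
(row=1, col=0): c = -0.6100 + 1.0800i → escape time 3
(row=1, col=1): c = -0.2833 + 1.0800i → escape time 5
(row=1, col=2): c = 0.0433 + 1.0800i → escape time 4
(row=1, col=3): c = 0.3700 + 1.0800i → escape time 3
(row=2, col=0): c = -0.6100 + 0.7900i → escape time 4
(row=2, col=1): c = -0.2833 + 0.7900i → escape time 7
(row=2, col=2): c = 0.0433 + 0.7900i → escape time 7
(row=2, col=3): c = 0.3700 + 0.7900i → escape time 4
(row=3, col=0): c = -0.6100 + 0.5000i → escape time 7
(row=3, col=1): c = -0.2833 + 0.5000i → escape time 7
(row=3, col=2): c = 0.0433 + 0.5000i → escape time 7
(row=3, col=3): c = 0.3700 + 0.5000i → escape time 7
(row=4, col=0): c = -0.6100 + 0.2100i → escape time 7
(row=4, col=1): c = -0.2833 + 0.2100i → escape time 7
(row=4, col=2): c = 0.0433 + 0.2100i → escape time 7
(row=4, col=3): c = 0.3700 + 0.2100i → escape time 7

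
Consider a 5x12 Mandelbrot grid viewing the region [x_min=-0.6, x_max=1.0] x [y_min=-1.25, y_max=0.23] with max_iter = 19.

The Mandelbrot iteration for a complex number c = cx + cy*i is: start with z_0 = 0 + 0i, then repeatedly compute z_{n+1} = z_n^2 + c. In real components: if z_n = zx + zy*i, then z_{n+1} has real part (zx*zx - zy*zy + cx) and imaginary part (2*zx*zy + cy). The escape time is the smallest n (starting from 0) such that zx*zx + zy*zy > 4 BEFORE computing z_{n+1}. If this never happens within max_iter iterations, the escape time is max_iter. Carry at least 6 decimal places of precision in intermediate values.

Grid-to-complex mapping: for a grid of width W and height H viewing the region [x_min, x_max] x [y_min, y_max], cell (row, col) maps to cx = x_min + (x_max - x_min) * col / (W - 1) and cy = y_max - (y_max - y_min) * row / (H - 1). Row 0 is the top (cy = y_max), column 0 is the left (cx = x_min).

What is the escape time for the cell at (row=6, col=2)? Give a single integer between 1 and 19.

Answer: 15

Derivation:
z_0 = 0 + 0i, c = 0.2000 + -0.5773i
Iter 1: z = 0.2000 + -0.5773i, |z|^2 = 0.3732
Iter 2: z = -0.0932 + -0.8082i, |z|^2 = 0.6619
Iter 3: z = -0.4445 + -0.4266i, |z|^2 = 0.3795
Iter 4: z = 0.2156 + -0.1981i, |z|^2 = 0.0857
Iter 5: z = 0.2072 + -0.6627i, |z|^2 = 0.4821
Iter 6: z = -0.1962 + -0.8519i, |z|^2 = 0.7643
Iter 7: z = -0.4873 + -0.2430i, |z|^2 = 0.2965
Iter 8: z = 0.3784 + -0.3405i, |z|^2 = 0.2592
Iter 9: z = 0.2273 + -0.8350i, |z|^2 = 0.7489
Iter 10: z = -0.4455 + -0.9568i, |z|^2 = 1.1141
Iter 11: z = -0.5170 + 0.2753i, |z|^2 = 0.3432
Iter 12: z = 0.3915 + -0.8620i, |z|^2 = 0.8963
Iter 13: z = -0.3898 + -1.2523i, |z|^2 = 1.7201
Iter 14: z = -1.2163 + 0.3989i, |z|^2 = 1.6384
Iter 15: z = 1.5202 + -1.5476i, |z|^2 = 4.7059
Escaped at iteration 15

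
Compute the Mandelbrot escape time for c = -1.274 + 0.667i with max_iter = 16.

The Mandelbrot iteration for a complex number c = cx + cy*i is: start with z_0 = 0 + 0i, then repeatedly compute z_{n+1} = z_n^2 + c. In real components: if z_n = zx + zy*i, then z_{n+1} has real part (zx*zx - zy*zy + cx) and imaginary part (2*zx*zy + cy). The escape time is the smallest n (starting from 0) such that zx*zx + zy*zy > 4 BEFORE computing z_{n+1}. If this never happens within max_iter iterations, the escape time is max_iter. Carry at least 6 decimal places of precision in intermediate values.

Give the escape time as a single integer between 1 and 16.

z_0 = 0 + 0i, c = -1.2740 + 0.6670i
Iter 1: z = -1.2740 + 0.6670i, |z|^2 = 2.0680
Iter 2: z = -0.0958 + -1.0325i, |z|^2 = 1.0753
Iter 3: z = -2.3309 + 0.8649i, |z|^2 = 6.1811
Escaped at iteration 3

Answer: 3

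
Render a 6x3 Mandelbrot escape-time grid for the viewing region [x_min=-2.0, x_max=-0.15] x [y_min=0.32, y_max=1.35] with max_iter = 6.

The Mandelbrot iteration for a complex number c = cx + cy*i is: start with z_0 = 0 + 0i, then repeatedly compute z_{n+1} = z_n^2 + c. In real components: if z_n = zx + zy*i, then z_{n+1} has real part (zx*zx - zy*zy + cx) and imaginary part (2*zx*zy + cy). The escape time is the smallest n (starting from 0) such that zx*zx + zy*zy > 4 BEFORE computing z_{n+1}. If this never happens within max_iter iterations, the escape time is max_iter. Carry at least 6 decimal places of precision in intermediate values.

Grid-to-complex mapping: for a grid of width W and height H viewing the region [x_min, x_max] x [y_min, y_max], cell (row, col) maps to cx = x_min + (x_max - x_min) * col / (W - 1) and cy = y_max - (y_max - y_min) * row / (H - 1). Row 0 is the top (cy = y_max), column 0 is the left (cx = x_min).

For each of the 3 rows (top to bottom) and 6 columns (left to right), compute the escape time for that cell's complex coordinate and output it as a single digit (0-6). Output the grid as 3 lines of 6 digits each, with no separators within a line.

(row=0, col=0): c = -2.0000 + 1.3500i → escape time 1
(row=0, col=1): c = -1.6300 + 1.3500i → escape time 1
(row=0, col=2): c = -1.2600 + 1.3500i → escape time 2
(row=0, col=3): c = -0.8900 + 1.3500i → escape time 2
(row=0, col=4): c = -0.5200 + 1.3500i → escape time 2
(row=0, col=5): c = -0.1500 + 1.3500i → escape time 2
(row=1, col=0): c = -2.0000 + 0.8350i → escape time 1
(row=1, col=1): c = -1.6300 + 0.8350i → escape time 3
(row=1, col=2): c = -1.2600 + 0.8350i → escape time 3
(row=1, col=3): c = -0.8900 + 0.8350i → escape time 4
(row=1, col=4): c = -0.5200 + 0.8350i → escape time 5
(row=1, col=5): c = -0.1500 + 0.8350i → escape time 6
(row=2, col=0): c = -2.0000 + 0.3200i → escape time 1
(row=2, col=1): c = -1.6300 + 0.3200i → escape time 4
(row=2, col=2): c = -1.2600 + 0.3200i → escape time 6
(row=2, col=3): c = -0.8900 + 0.3200i → escape time 6
(row=2, col=4): c = -0.5200 + 0.3200i → escape time 6
(row=2, col=5): c = -0.1500 + 0.3200i → escape time 6

Answer: 112222
133456
146666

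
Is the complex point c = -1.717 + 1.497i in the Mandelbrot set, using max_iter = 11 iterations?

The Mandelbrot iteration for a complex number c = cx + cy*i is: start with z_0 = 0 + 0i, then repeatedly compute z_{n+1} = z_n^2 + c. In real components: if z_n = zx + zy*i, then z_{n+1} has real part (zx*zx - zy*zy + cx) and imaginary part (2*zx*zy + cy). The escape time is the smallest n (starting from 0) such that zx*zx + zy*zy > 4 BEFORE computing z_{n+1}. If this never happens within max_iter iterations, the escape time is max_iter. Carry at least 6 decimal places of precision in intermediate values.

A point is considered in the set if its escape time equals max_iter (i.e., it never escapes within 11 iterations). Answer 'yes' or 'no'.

Answer: no

Derivation:
z_0 = 0 + 0i, c = -1.7170 + 1.4970i
Iter 1: z = -1.7170 + 1.4970i, |z|^2 = 5.1891
Escaped at iteration 1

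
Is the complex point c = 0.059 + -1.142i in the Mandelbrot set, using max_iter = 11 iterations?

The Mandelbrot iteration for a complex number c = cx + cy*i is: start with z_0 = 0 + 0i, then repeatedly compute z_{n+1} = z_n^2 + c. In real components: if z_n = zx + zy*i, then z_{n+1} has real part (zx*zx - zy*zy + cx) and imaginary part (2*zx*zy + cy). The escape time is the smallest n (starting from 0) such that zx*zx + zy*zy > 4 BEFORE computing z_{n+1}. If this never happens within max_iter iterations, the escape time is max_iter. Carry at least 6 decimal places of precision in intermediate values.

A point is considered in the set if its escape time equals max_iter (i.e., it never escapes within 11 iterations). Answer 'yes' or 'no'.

z_0 = 0 + 0i, c = 0.0590 + -1.1420i
Iter 1: z = 0.0590 + -1.1420i, |z|^2 = 1.3076
Iter 2: z = -1.2417 + -1.2768i, |z|^2 = 3.1719
Iter 3: z = -0.0293 + 2.0287i, |z|^2 = 4.1163
Escaped at iteration 3

Answer: no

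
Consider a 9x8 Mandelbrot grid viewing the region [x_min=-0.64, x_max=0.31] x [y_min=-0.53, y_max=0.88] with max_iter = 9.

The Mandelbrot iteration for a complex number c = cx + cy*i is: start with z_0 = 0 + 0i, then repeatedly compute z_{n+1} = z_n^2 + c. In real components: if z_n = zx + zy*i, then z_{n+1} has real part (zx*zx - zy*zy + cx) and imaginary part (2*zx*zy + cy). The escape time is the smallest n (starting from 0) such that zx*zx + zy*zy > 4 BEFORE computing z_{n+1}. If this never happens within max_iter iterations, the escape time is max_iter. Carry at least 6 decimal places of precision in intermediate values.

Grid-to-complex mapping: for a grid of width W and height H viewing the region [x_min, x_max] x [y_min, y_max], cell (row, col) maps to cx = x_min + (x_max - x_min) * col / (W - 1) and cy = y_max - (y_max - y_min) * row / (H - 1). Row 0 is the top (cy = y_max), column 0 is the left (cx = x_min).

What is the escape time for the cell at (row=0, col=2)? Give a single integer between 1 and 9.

z_0 = 0 + 0i, c = -0.4025 + 0.8800i
Iter 1: z = -0.4025 + 0.8800i, |z|^2 = 0.9364
Iter 2: z = -1.0149 + 0.1716i, |z|^2 = 1.0595
Iter 3: z = 0.5981 + 0.5317i, |z|^2 = 0.6404
Iter 4: z = -0.3275 + 1.5160i, |z|^2 = 2.4054
Iter 5: z = -2.5934 + -0.1130i, |z|^2 = 6.7384
Escaped at iteration 5

Answer: 5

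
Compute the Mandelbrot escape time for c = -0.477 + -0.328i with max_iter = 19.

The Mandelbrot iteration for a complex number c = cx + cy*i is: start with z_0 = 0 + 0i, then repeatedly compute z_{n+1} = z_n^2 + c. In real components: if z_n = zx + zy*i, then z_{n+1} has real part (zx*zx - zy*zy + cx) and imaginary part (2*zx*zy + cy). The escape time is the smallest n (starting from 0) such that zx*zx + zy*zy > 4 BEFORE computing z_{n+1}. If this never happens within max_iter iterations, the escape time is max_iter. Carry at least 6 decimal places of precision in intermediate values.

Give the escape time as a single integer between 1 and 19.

z_0 = 0 + 0i, c = -0.4770 + -0.3280i
Iter 1: z = -0.4770 + -0.3280i, |z|^2 = 0.3351
Iter 2: z = -0.3571 + -0.0151i, |z|^2 = 0.1277
Iter 3: z = -0.3497 + -0.3172i, |z|^2 = 0.2229
Iter 4: z = -0.4553 + -0.1061i, |z|^2 = 0.2186
Iter 5: z = -0.2809 + -0.2314i, |z|^2 = 0.1325
Iter 6: z = -0.4516 + -0.1980i, |z|^2 = 0.2431
Iter 7: z = -0.3123 + -0.1492i, |z|^2 = 0.1198
Iter 8: z = -0.4017 + -0.2348i, |z|^2 = 0.2166
Iter 9: z = -0.3707 + -0.1393i, |z|^2 = 0.1569
Iter 10: z = -0.3590 + -0.2247i, |z|^2 = 0.1793
Iter 11: z = -0.3986 + -0.1667i, |z|^2 = 0.1867
Iter 12: z = -0.3459 + -0.1951i, |z|^2 = 0.1577
Iter 13: z = -0.3954 + -0.1930i, |z|^2 = 0.1936
Iter 14: z = -0.3579 + -0.1753i, |z|^2 = 0.1588
Iter 15: z = -0.3797 + -0.2025i, |z|^2 = 0.1851
Iter 16: z = -0.3739 + -0.1742i, |z|^2 = 0.1701
Iter 17: z = -0.3676 + -0.1977i, |z|^2 = 0.1742
Iter 18: z = -0.3810 + -0.1826i, |z|^2 = 0.1785

Answer: 19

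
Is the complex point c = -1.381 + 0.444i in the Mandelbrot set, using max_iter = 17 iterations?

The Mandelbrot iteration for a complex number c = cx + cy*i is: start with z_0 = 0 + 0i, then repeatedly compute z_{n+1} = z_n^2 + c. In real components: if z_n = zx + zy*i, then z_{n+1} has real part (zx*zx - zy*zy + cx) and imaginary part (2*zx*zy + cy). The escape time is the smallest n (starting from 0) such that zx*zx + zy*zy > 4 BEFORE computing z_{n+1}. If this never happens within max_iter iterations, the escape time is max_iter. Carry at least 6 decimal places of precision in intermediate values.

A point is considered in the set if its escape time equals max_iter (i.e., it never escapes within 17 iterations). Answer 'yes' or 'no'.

z_0 = 0 + 0i, c = -1.3810 + 0.4440i
Iter 1: z = -1.3810 + 0.4440i, |z|^2 = 2.1043
Iter 2: z = 0.3290 + -0.7823i, |z|^2 = 0.7203
Iter 3: z = -1.8848 + -0.0708i, |z|^2 = 3.5574
Iter 4: z = 2.1664 + 0.7109i, |z|^2 = 5.1986
Escaped at iteration 4

Answer: no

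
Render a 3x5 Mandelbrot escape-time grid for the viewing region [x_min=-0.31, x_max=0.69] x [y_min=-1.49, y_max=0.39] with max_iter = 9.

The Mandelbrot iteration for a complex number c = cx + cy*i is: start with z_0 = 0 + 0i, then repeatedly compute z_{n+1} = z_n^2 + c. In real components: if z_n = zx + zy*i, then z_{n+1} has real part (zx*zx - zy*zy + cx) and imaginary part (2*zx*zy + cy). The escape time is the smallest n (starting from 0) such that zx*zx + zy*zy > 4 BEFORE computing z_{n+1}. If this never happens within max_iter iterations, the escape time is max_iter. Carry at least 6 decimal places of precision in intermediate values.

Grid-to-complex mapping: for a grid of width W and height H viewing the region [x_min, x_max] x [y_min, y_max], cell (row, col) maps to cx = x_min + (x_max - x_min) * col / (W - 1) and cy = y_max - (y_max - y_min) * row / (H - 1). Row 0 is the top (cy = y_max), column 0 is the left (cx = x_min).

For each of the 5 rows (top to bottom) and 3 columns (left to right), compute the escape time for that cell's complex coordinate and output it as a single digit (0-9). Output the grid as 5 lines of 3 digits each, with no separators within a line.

Answer: 993
993
993
542
222

Derivation:
(row=0, col=0): c = -0.3100 + 0.3900i → escape time 9
(row=0, col=1): c = 0.1900 + 0.3900i → escape time 9
(row=0, col=2): c = 0.6900 + 0.3900i → escape time 3
(row=1, col=0): c = -0.3100 + -0.0800i → escape time 9
(row=1, col=1): c = 0.1900 + -0.0800i → escape time 9
(row=1, col=2): c = 0.6900 + -0.0800i → escape time 3
(row=2, col=0): c = -0.3100 + -0.5500i → escape time 9
(row=2, col=1): c = 0.1900 + -0.5500i → escape time 9
(row=2, col=2): c = 0.6900 + -0.5500i → escape time 3
(row=3, col=0): c = -0.3100 + -1.0200i → escape time 5
(row=3, col=1): c = 0.1900 + -1.0200i → escape time 4
(row=3, col=2): c = 0.6900 + -1.0200i → escape time 2
(row=4, col=0): c = -0.3100 + -1.4900i → escape time 2
(row=4, col=1): c = 0.1900 + -1.4900i → escape time 2
(row=4, col=2): c = 0.6900 + -1.4900i → escape time 2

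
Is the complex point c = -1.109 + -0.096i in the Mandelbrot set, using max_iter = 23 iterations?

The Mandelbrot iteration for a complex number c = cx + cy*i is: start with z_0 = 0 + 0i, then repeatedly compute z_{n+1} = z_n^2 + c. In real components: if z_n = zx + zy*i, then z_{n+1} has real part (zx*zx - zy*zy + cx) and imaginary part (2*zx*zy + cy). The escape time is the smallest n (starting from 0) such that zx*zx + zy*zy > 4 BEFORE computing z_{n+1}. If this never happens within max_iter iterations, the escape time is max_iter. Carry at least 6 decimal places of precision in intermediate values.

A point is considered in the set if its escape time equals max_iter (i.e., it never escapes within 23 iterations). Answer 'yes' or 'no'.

z_0 = 0 + 0i, c = -1.1090 + -0.0960i
Iter 1: z = -1.1090 + -0.0960i, |z|^2 = 1.2391
Iter 2: z = 0.1117 + 0.1169i, |z|^2 = 0.0261
Iter 3: z = -1.1102 + -0.0699i, |z|^2 = 1.2374
Iter 4: z = 0.1187 + 0.0592i, |z|^2 = 0.0176
Iter 5: z = -1.0984 + -0.0820i, |z|^2 = 1.2132
Iter 6: z = 0.0908 + 0.0840i, |z|^2 = 0.0153
Iter 7: z = -1.1078 + -0.0807i, |z|^2 = 1.2338
Iter 8: z = 0.1117 + 0.0829i, |z|^2 = 0.0194
Iter 9: z = -1.1034 + -0.0775i, |z|^2 = 1.2235
Iter 10: z = 0.1025 + 0.0750i, |z|^2 = 0.0161
Iter 11: z = -1.1041 + -0.0806i, |z|^2 = 1.2256
Iter 12: z = 0.1036 + 0.0821i, |z|^2 = 0.0175
Iter 13: z = -1.1050 + -0.0790i, |z|^2 = 1.2273
Iter 14: z = 0.1058 + 0.0786i, |z|^2 = 0.0174
Iter 15: z = -1.1040 + -0.0794i, |z|^2 = 1.2251
Iter 16: z = 0.1035 + 0.0793i, |z|^2 = 0.0170
Iter 17: z = -1.1046 + -0.0796i, |z|^2 = 1.2264
Iter 18: z = 0.1047 + 0.0798i, |z|^2 = 0.0173
Iter 19: z = -1.1044 + -0.0793i, |z|^2 = 1.2260
Iter 20: z = 0.1044 + 0.0791i, |z|^2 = 0.0172
Iter 21: z = -1.1044 + -0.0795i, |z|^2 = 1.2259
Iter 22: z = 0.1043 + 0.0795i, |z|^2 = 0.0172
Did not escape in 23 iterations → in set

Answer: yes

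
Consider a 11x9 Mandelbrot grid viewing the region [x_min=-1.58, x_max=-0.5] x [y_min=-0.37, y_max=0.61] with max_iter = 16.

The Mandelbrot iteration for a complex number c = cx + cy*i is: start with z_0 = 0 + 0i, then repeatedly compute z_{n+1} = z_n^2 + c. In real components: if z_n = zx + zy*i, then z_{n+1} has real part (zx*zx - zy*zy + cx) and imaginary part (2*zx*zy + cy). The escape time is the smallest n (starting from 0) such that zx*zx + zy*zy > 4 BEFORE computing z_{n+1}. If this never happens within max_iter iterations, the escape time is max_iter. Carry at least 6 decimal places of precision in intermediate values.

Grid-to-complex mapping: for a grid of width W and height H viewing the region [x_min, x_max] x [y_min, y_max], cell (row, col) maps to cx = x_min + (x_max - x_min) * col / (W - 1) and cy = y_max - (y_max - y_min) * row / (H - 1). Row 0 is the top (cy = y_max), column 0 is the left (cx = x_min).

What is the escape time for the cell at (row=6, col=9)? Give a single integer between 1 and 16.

z_0 = 0 + 0i, c = -0.6080 + -0.1250i
Iter 1: z = -0.6080 + -0.1250i, |z|^2 = 0.3853
Iter 2: z = -0.2540 + 0.0270i, |z|^2 = 0.0652
Iter 3: z = -0.5442 + -0.1387i, |z|^2 = 0.3154
Iter 4: z = -0.3311 + 0.0260i, |z|^2 = 0.1103
Iter 5: z = -0.4991 + -0.1422i, |z|^2 = 0.2693
Iter 6: z = -0.3791 + 0.0169i, |z|^2 = 0.1440
Iter 7: z = -0.4645 + -0.1378i, |z|^2 = 0.2348
Iter 8: z = -0.4112 + 0.0031i, |z|^2 = 0.1691
Iter 9: z = -0.4389 + -0.1275i, |z|^2 = 0.2089
Iter 10: z = -0.4316 + -0.0131i, |z|^2 = 0.1865
Iter 11: z = -0.4219 + -0.1137i, |z|^2 = 0.1909
Iter 12: z = -0.4430 + -0.0290i, |z|^2 = 0.1970
Iter 13: z = -0.4126 + -0.0993i, |z|^2 = 0.1801
Iter 14: z = -0.4476 + -0.0431i, |z|^2 = 0.2022
Iter 15: z = -0.4095 + -0.0864i, |z|^2 = 0.1752

Answer: 16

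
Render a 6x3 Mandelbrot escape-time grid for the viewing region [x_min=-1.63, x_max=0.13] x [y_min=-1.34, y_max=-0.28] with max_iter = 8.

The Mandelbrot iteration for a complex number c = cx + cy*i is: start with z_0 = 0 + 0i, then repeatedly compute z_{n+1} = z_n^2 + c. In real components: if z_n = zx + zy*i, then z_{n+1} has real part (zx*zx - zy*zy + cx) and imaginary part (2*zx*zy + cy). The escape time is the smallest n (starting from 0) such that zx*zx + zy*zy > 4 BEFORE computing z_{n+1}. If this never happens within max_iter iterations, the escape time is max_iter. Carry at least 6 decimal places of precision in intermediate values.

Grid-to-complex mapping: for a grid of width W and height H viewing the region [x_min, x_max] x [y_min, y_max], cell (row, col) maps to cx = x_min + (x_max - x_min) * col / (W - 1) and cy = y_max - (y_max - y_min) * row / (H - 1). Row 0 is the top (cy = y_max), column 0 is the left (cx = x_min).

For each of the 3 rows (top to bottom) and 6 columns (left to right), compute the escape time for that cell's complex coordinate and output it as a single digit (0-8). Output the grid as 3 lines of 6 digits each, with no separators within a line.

Answer: 488888
333485
122222

Derivation:
(row=0, col=0): c = -1.6300 + -0.2800i → escape time 4
(row=0, col=1): c = -1.2780 + -0.2800i → escape time 8
(row=0, col=2): c = -0.9260 + -0.2800i → escape time 8
(row=0, col=3): c = -0.5740 + -0.2800i → escape time 8
(row=0, col=4): c = -0.2220 + -0.2800i → escape time 8
(row=0, col=5): c = 0.1300 + -0.2800i → escape time 8
(row=1, col=0): c = -1.6300 + -0.8100i → escape time 3
(row=1, col=1): c = -1.2780 + -0.8100i → escape time 3
(row=1, col=2): c = -0.9260 + -0.8100i → escape time 3
(row=1, col=3): c = -0.5740 + -0.8100i → escape time 4
(row=1, col=4): c = -0.2220 + -0.8100i → escape time 8
(row=1, col=5): c = 0.1300 + -0.8100i → escape time 5
(row=2, col=0): c = -1.6300 + -1.3400i → escape time 1
(row=2, col=1): c = -1.2780 + -1.3400i → escape time 2
(row=2, col=2): c = -0.9260 + -1.3400i → escape time 2
(row=2, col=3): c = -0.5740 + -1.3400i → escape time 2
(row=2, col=4): c = -0.2220 + -1.3400i → escape time 2
(row=2, col=5): c = 0.1300 + -1.3400i → escape time 2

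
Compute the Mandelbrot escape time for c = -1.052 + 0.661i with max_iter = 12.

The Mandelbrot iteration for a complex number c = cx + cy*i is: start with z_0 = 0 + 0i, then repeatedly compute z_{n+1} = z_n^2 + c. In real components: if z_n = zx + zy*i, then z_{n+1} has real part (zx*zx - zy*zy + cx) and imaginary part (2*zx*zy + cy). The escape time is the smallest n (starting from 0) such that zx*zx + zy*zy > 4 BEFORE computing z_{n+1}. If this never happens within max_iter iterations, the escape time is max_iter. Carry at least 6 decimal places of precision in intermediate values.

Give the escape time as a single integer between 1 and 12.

z_0 = 0 + 0i, c = -1.0520 + 0.6610i
Iter 1: z = -1.0520 + 0.6610i, |z|^2 = 1.5436
Iter 2: z = -0.3822 + -0.7297i, |z|^2 = 0.6786
Iter 3: z = -1.4384 + 1.2188i, |z|^2 = 3.5547
Iter 4: z = -0.4685 + -2.8455i, |z|^2 = 8.3161
Escaped at iteration 4

Answer: 4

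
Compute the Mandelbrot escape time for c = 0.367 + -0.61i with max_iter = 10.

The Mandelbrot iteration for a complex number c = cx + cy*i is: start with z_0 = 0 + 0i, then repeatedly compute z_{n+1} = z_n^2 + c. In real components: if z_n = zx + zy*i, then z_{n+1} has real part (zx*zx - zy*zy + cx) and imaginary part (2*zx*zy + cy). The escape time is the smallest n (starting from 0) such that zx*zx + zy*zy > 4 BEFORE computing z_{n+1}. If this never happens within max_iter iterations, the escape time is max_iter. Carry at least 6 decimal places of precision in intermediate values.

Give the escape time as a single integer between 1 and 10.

Answer: 10

Derivation:
z_0 = 0 + 0i, c = 0.3670 + -0.6100i
Iter 1: z = 0.3670 + -0.6100i, |z|^2 = 0.5068
Iter 2: z = 0.1296 + -1.0577i, |z|^2 = 1.1356
Iter 3: z = -0.7350 + -0.8841i, |z|^2 = 1.3220
Iter 4: z = 0.1255 + 0.6897i, |z|^2 = 0.4915
Iter 5: z = -0.0930 + -0.4368i, |z|^2 = 0.1994
Iter 6: z = 0.1848 + -0.5288i, |z|^2 = 0.3138
Iter 7: z = 0.1215 + -0.8055i, |z|^2 = 0.6636
Iter 8: z = -0.2670 + -0.8058i, |z|^2 = 0.7206
Iter 9: z = -0.2110 + -0.1797i, |z|^2 = 0.0768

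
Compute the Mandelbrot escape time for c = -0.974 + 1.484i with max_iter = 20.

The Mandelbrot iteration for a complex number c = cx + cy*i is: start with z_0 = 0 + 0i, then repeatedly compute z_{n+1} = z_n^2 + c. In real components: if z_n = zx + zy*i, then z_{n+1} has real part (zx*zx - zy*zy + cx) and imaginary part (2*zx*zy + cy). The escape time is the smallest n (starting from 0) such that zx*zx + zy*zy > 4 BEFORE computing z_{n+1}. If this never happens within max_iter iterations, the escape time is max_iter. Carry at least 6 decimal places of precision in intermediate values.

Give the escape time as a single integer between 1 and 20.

Answer: 2

Derivation:
z_0 = 0 + 0i, c = -0.9740 + 1.4840i
Iter 1: z = -0.9740 + 1.4840i, |z|^2 = 3.1509
Iter 2: z = -2.2276 + -1.4068i, |z|^2 = 6.9413
Escaped at iteration 2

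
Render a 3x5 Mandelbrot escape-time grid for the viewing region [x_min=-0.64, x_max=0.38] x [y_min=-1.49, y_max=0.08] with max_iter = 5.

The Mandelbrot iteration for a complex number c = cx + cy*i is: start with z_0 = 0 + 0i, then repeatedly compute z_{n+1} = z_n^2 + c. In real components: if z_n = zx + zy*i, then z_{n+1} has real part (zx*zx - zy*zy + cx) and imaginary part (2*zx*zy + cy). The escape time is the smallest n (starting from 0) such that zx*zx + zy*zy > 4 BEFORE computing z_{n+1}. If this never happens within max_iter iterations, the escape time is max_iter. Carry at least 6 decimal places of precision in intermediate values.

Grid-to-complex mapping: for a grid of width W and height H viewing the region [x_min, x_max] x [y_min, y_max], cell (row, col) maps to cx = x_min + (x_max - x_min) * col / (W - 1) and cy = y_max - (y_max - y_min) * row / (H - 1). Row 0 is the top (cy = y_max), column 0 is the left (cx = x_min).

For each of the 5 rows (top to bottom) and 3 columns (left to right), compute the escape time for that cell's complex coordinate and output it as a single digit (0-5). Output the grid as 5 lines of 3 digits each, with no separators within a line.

Answer: 555
555
555
352
222

Derivation:
(row=0, col=0): c = -0.6400 + 0.0800i → escape time 5
(row=0, col=1): c = -0.1300 + 0.0800i → escape time 5
(row=0, col=2): c = 0.3800 + 0.0800i → escape time 5
(row=1, col=0): c = -0.6400 + -0.3125i → escape time 5
(row=1, col=1): c = -0.1300 + -0.3125i → escape time 5
(row=1, col=2): c = 0.3800 + -0.3125i → escape time 5
(row=2, col=0): c = -0.6400 + -0.7050i → escape time 5
(row=2, col=1): c = -0.1300 + -0.7050i → escape time 5
(row=2, col=2): c = 0.3800 + -0.7050i → escape time 5
(row=3, col=0): c = -0.6400 + -1.0975i → escape time 3
(row=3, col=1): c = -0.1300 + -1.0975i → escape time 5
(row=3, col=2): c = 0.3800 + -1.0975i → escape time 2
(row=4, col=0): c = -0.6400 + -1.4900i → escape time 2
(row=4, col=1): c = -0.1300 + -1.4900i → escape time 2
(row=4, col=2): c = 0.3800 + -1.4900i → escape time 2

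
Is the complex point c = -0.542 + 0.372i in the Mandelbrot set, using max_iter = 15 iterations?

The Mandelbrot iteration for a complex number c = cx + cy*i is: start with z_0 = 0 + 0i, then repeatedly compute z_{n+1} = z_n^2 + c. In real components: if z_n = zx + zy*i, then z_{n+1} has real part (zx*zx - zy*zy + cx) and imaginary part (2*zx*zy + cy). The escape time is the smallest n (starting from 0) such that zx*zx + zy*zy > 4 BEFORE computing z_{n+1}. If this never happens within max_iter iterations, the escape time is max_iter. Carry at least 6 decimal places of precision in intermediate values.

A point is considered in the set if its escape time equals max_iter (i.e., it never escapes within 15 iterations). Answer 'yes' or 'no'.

z_0 = 0 + 0i, c = -0.5420 + 0.3720i
Iter 1: z = -0.5420 + 0.3720i, |z|^2 = 0.4321
Iter 2: z = -0.3866 + -0.0312i, |z|^2 = 0.1505
Iter 3: z = -0.3935 + 0.3962i, |z|^2 = 0.3118
Iter 4: z = -0.5441 + 0.0602i, |z|^2 = 0.2997
Iter 5: z = -0.2496 + 0.3065i, |z|^2 = 0.1562
Iter 6: z = -0.5736 + 0.2190i, |z|^2 = 0.3770
Iter 7: z = -0.2609 + 0.1207i, |z|^2 = 0.0827
Iter 8: z = -0.4885 + 0.3090i, |z|^2 = 0.3341
Iter 9: z = -0.3989 + 0.0701i, |z|^2 = 0.1640
Iter 10: z = -0.3878 + 0.3161i, |z|^2 = 0.2503
Iter 11: z = -0.4915 + 0.1268i, |z|^2 = 0.2577
Iter 12: z = -0.3165 + 0.2473i, |z|^2 = 0.1614
Iter 13: z = -0.5030 + 0.2154i, |z|^2 = 0.2994
Iter 14: z = -0.3354 + 0.1553i, |z|^2 = 0.1366
Did not escape in 15 iterations → in set

Answer: yes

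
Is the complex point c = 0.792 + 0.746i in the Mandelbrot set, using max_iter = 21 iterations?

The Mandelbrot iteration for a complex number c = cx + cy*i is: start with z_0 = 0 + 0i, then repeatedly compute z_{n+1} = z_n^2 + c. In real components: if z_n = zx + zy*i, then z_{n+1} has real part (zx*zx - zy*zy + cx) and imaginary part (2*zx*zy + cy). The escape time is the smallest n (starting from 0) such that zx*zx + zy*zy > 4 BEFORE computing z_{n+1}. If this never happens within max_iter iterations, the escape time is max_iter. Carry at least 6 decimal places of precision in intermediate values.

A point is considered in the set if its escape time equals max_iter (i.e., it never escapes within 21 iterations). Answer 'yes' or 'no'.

Answer: no

Derivation:
z_0 = 0 + 0i, c = 0.7920 + 0.7460i
Iter 1: z = 0.7920 + 0.7460i, |z|^2 = 1.1838
Iter 2: z = 0.8627 + 1.9277i, |z|^2 = 4.4602
Escaped at iteration 2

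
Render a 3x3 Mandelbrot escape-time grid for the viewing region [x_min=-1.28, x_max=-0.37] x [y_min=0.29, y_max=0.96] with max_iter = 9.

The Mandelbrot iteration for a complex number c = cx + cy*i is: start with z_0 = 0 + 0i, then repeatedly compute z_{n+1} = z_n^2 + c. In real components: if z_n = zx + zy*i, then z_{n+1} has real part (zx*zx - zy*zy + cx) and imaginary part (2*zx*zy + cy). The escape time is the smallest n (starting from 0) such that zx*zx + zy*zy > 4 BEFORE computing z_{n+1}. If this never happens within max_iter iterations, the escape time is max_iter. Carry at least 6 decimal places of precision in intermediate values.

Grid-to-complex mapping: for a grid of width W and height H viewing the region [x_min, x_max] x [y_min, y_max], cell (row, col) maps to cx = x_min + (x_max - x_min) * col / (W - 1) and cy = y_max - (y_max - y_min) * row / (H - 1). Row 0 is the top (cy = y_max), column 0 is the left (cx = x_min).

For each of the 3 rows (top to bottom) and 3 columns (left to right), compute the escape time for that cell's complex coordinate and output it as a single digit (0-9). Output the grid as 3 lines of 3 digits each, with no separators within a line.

Answer: 335
359
899

Derivation:
(row=0, col=0): c = -1.2800 + 0.9600i → escape time 3
(row=0, col=1): c = -0.8250 + 0.9600i → escape time 3
(row=0, col=2): c = -0.3700 + 0.9600i → escape time 5
(row=1, col=0): c = -1.2800 + 0.6250i → escape time 3
(row=1, col=1): c = -0.8250 + 0.6250i → escape time 5
(row=1, col=2): c = -0.3700 + 0.6250i → escape time 9
(row=2, col=0): c = -1.2800 + 0.2900i → escape time 8
(row=2, col=1): c = -0.8250 + 0.2900i → escape time 9
(row=2, col=2): c = -0.3700 + 0.2900i → escape time 9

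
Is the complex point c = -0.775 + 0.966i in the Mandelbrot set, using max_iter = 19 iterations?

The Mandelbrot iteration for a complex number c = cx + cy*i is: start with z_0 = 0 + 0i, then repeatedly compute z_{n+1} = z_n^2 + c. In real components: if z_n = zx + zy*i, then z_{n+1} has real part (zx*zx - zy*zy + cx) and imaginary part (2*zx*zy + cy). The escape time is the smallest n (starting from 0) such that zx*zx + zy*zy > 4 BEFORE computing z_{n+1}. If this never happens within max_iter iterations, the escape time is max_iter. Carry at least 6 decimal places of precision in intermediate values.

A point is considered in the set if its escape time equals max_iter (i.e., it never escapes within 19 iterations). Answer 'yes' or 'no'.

z_0 = 0 + 0i, c = -0.7750 + 0.9660i
Iter 1: z = -0.7750 + 0.9660i, |z|^2 = 1.5338
Iter 2: z = -1.1075 + -0.5313i, |z|^2 = 1.5089
Iter 3: z = 0.1693 + 2.1429i, |z|^2 = 4.6205
Escaped at iteration 3

Answer: no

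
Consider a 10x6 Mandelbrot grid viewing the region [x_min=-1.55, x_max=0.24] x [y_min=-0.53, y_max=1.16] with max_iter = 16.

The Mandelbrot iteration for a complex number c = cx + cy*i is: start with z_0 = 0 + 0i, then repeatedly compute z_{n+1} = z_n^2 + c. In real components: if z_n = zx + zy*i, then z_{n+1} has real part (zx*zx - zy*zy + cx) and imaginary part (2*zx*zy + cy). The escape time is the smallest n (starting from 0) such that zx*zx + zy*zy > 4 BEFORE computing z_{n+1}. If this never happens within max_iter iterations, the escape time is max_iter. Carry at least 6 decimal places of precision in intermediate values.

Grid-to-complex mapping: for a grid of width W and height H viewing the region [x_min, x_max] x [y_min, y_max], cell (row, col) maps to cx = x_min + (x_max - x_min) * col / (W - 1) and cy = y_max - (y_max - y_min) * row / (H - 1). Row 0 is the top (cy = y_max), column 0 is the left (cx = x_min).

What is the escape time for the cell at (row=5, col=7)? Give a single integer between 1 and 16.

z_0 = 0 + 0i, c = -0.1578 + -0.5300i
Iter 1: z = -0.1578 + -0.5300i, |z|^2 = 0.3058
Iter 2: z = -0.4138 + -0.3628i, |z|^2 = 0.3028
Iter 3: z = -0.1182 + -0.2298i, |z|^2 = 0.0668
Iter 4: z = -0.1966 + -0.4757i, |z|^2 = 0.2649
Iter 5: z = -0.3454 + -0.3429i, |z|^2 = 0.2369
Iter 6: z = -0.1561 + -0.2931i, |z|^2 = 0.1103
Iter 7: z = -0.2193 + -0.4385i, |z|^2 = 0.2404
Iter 8: z = -0.3020 + -0.3376i, |z|^2 = 0.2052
Iter 9: z = -0.1806 + -0.3261i, |z|^2 = 0.1389
Iter 10: z = -0.2315 + -0.4122i, |z|^2 = 0.2235
Iter 11: z = -0.2741 + -0.3392i, |z|^2 = 0.1902
Iter 12: z = -0.1977 + -0.3441i, |z|^2 = 0.1575
Iter 13: z = -0.2371 + -0.3940i, |z|^2 = 0.2114
Iter 14: z = -0.2568 + -0.3432i, |z|^2 = 0.1837
Iter 15: z = -0.2096 + -0.3538i, |z|^2 = 0.1691

Answer: 16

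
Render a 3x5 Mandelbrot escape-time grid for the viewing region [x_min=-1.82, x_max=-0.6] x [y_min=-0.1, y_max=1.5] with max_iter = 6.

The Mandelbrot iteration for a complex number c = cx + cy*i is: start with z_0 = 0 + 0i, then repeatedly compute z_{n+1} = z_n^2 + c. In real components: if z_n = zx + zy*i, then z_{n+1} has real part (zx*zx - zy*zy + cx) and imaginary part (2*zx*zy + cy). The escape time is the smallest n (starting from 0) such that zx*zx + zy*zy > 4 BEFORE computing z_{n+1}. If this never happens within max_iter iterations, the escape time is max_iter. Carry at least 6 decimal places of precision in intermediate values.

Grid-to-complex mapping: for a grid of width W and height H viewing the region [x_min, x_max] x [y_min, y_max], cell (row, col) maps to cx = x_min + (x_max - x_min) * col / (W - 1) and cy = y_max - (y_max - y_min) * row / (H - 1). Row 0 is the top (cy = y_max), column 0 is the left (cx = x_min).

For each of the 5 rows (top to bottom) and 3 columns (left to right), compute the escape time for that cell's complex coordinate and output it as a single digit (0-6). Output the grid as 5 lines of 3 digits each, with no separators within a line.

Answer: 122
133
236
466
466

Derivation:
(row=0, col=0): c = -1.8200 + 1.5000i → escape time 1
(row=0, col=1): c = -1.2100 + 1.5000i → escape time 2
(row=0, col=2): c = -0.6000 + 1.5000i → escape time 2
(row=1, col=0): c = -1.8200 + 1.1000i → escape time 1
(row=1, col=1): c = -1.2100 + 1.1000i → escape time 3
(row=1, col=2): c = -0.6000 + 1.1000i → escape time 3
(row=2, col=0): c = -1.8200 + 0.7000i → escape time 2
(row=2, col=1): c = -1.2100 + 0.7000i → escape time 3
(row=2, col=2): c = -0.6000 + 0.7000i → escape time 6
(row=3, col=0): c = -1.8200 + 0.3000i → escape time 4
(row=3, col=1): c = -1.2100 + 0.3000i → escape time 6
(row=3, col=2): c = -0.6000 + 0.3000i → escape time 6
(row=4, col=0): c = -1.8200 + -0.1000i → escape time 4
(row=4, col=1): c = -1.2100 + -0.1000i → escape time 6
(row=4, col=2): c = -0.6000 + -0.1000i → escape time 6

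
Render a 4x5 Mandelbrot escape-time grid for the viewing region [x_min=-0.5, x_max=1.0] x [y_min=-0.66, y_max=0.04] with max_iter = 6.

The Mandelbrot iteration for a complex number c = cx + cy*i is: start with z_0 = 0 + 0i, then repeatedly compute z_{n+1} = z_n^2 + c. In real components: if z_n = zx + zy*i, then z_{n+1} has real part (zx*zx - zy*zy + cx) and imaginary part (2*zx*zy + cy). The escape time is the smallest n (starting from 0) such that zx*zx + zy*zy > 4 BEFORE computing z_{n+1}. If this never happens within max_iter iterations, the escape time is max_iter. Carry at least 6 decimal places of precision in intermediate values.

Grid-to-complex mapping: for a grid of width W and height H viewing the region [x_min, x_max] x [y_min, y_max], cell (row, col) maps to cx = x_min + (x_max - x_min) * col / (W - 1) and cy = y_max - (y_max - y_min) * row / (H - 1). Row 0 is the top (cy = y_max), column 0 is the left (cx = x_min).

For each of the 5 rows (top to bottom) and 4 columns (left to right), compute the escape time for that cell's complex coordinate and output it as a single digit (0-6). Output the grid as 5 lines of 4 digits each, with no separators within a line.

(row=0, col=0): c = -0.5000 + 0.0400i → escape time 6
(row=0, col=1): c = 0.0000 + 0.0400i → escape time 6
(row=0, col=2): c = 0.5000 + 0.0400i → escape time 5
(row=0, col=3): c = 1.0000 + 0.0400i → escape time 2
(row=1, col=0): c = -0.5000 + -0.1350i → escape time 6
(row=1, col=1): c = 0.0000 + -0.1350i → escape time 6
(row=1, col=2): c = 0.5000 + -0.1350i → escape time 5
(row=1, col=3): c = 1.0000 + -0.1350i → escape time 2
(row=2, col=0): c = -0.5000 + -0.3100i → escape time 6
(row=2, col=1): c = 0.0000 + -0.3100i → escape time 6
(row=2, col=2): c = 0.5000 + -0.3100i → escape time 6
(row=2, col=3): c = 1.0000 + -0.3100i → escape time 2
(row=3, col=0): c = -0.5000 + -0.4850i → escape time 6
(row=3, col=1): c = 0.0000 + -0.4850i → escape time 6
(row=3, col=2): c = 0.5000 + -0.4850i → escape time 5
(row=3, col=3): c = 1.0000 + -0.4850i → escape time 2
(row=4, col=0): c = -0.5000 + -0.6600i → escape time 6
(row=4, col=1): c = 0.0000 + -0.6600i → escape time 6
(row=4, col=2): c = 0.5000 + -0.6600i → escape time 4
(row=4, col=3): c = 1.0000 + -0.6600i → escape time 2

Answer: 6652
6652
6662
6652
6642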